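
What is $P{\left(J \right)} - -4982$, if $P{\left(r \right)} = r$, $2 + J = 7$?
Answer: $4987$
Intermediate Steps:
$J = 5$ ($J = -2 + 7 = 5$)
$P{\left(J \right)} - -4982 = 5 - -4982 = 5 + 4982 = 4987$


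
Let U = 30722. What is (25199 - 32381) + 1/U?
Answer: -220645403/30722 ≈ -7182.0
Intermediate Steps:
(25199 - 32381) + 1/U = (25199 - 32381) + 1/30722 = -7182 + 1/30722 = -220645403/30722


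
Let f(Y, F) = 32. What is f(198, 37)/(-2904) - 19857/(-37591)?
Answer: 7057727/13645533 ≈ 0.51722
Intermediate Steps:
f(198, 37)/(-2904) - 19857/(-37591) = 32/(-2904) - 19857/(-37591) = 32*(-1/2904) - 19857*(-1/37591) = -4/363 + 19857/37591 = 7057727/13645533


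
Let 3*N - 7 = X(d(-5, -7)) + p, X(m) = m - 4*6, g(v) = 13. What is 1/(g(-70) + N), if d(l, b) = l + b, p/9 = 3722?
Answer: 3/33508 ≈ 8.9531e-5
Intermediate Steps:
p = 33498 (p = 9*3722 = 33498)
d(l, b) = b + l
X(m) = -24 + m (X(m) = m - 24 = -24 + m)
N = 33469/3 (N = 7/3 + ((-24 + (-7 - 5)) + 33498)/3 = 7/3 + ((-24 - 12) + 33498)/3 = 7/3 + (-36 + 33498)/3 = 7/3 + (⅓)*33462 = 7/3 + 11154 = 33469/3 ≈ 11156.)
1/(g(-70) + N) = 1/(13 + 33469/3) = 1/(33508/3) = 3/33508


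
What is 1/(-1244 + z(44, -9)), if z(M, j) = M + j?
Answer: -1/1209 ≈ -0.00082713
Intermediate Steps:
1/(-1244 + z(44, -9)) = 1/(-1244 + (44 - 9)) = 1/(-1244 + 35) = 1/(-1209) = -1/1209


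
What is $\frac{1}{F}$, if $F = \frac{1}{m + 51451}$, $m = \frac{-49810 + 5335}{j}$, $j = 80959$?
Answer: $\frac{4165377034}{80959} \approx 51450.0$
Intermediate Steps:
$m = - \frac{44475}{80959}$ ($m = \frac{-49810 + 5335}{80959} = \left(-44475\right) \frac{1}{80959} = - \frac{44475}{80959} \approx -0.54935$)
$F = \frac{80959}{4165377034}$ ($F = \frac{1}{- \frac{44475}{80959} + 51451} = \frac{1}{\frac{4165377034}{80959}} = \frac{80959}{4165377034} \approx 1.9436 \cdot 10^{-5}$)
$\frac{1}{F} = \frac{1}{\frac{80959}{4165377034}} = \frac{4165377034}{80959}$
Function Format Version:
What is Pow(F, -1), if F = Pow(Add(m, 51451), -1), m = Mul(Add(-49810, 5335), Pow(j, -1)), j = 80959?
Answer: Rational(4165377034, 80959) ≈ 51450.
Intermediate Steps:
m = Rational(-44475, 80959) (m = Mul(Add(-49810, 5335), Pow(80959, -1)) = Mul(-44475, Rational(1, 80959)) = Rational(-44475, 80959) ≈ -0.54935)
F = Rational(80959, 4165377034) (F = Pow(Add(Rational(-44475, 80959), 51451), -1) = Pow(Rational(4165377034, 80959), -1) = Rational(80959, 4165377034) ≈ 1.9436e-5)
Pow(F, -1) = Pow(Rational(80959, 4165377034), -1) = Rational(4165377034, 80959)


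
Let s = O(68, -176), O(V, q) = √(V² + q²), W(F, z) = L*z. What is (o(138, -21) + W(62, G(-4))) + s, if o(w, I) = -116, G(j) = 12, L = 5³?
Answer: 1384 + 20*√89 ≈ 1572.7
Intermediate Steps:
L = 125
W(F, z) = 125*z
s = 20*√89 (s = √(68² + (-176)²) = √(4624 + 30976) = √35600 = 20*√89 ≈ 188.68)
(o(138, -21) + W(62, G(-4))) + s = (-116 + 125*12) + 20*√89 = (-116 + 1500) + 20*√89 = 1384 + 20*√89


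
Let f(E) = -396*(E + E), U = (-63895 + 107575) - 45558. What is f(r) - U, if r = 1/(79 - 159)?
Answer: 18879/10 ≈ 1887.9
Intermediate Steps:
r = -1/80 (r = 1/(-80) = -1/80 ≈ -0.012500)
U = -1878 (U = 43680 - 45558 = -1878)
f(E) = -792*E
f(r) - U = -792*(-1/80) - 1*(-1878) = 99/10 + 1878 = 18879/10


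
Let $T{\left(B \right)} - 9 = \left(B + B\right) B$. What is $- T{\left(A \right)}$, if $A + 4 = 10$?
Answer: $-81$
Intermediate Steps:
$A = 6$ ($A = -4 + 10 = 6$)
$T{\left(B \right)} = 9 + 2 B^{2}$ ($T{\left(B \right)} = 9 + \left(B + B\right) B = 9 + 2 B B = 9 + 2 B^{2}$)
$- T{\left(A \right)} = - (9 + 2 \cdot 6^{2}) = - (9 + 2 \cdot 36) = - (9 + 72) = \left(-1\right) 81 = -81$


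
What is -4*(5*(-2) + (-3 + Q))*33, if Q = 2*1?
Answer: 1452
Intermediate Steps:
Q = 2
-4*(5*(-2) + (-3 + Q))*33 = -4*(5*(-2) + (-3 + 2))*33 = -4*(-10 - 1)*33 = -4*(-11)*33 = 44*33 = 1452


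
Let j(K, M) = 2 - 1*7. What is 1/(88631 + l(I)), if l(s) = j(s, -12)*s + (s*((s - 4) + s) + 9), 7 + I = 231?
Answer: 1/186976 ≈ 5.3483e-6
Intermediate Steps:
I = 224 (I = -7 + 231 = 224)
j(K, M) = -5 (j(K, M) = 2 - 7 = -5)
l(s) = 9 - 5*s + s*(-4 + 2*s) (l(s) = -5*s + (s*((s - 4) + s) + 9) = -5*s + (s*((-4 + s) + s) + 9) = -5*s + (s*(-4 + 2*s) + 9) = -5*s + (9 + s*(-4 + 2*s)) = 9 - 5*s + s*(-4 + 2*s))
1/(88631 + l(I)) = 1/(88631 + (9 - 9*224 + 2*224²)) = 1/(88631 + (9 - 2016 + 2*50176)) = 1/(88631 + (9 - 2016 + 100352)) = 1/(88631 + 98345) = 1/186976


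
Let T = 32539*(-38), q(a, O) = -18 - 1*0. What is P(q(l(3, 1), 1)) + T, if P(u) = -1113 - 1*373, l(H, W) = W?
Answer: -1237968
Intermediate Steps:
q(a, O) = -18 (q(a, O) = -18 + 0 = -18)
P(u) = -1486 (P(u) = -1113 - 373 = -1486)
T = -1236482
P(q(l(3, 1), 1)) + T = -1486 - 1236482 = -1237968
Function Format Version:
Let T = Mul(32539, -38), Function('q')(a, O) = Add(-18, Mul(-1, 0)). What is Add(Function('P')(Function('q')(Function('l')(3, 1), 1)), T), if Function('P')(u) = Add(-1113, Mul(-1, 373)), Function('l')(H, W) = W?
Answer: -1237968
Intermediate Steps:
Function('q')(a, O) = -18 (Function('q')(a, O) = Add(-18, 0) = -18)
Function('P')(u) = -1486 (Function('P')(u) = Add(-1113, -373) = -1486)
T = -1236482
Add(Function('P')(Function('q')(Function('l')(3, 1), 1)), T) = Add(-1486, -1236482) = -1237968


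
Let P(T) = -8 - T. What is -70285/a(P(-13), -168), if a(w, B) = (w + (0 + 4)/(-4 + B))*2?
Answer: -3022255/428 ≈ -7061.3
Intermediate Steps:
a(w, B) = 2*w + 8/(-4 + B) (a(w, B) = (w + 4/(-4 + B))*2 = 2*w + 8/(-4 + B))
-70285/a(P(-13), -168) = -70285*(-4 - 168)/(2*(4 - 4*(-8 - 1*(-13)) - 168*(-8 - 1*(-13)))) = -70285*(-86/(4 - 4*(-8 + 13) - 168*(-8 + 13))) = -70285*(-86/(4 - 4*5 - 168*5)) = -70285*(-86/(4 - 20 - 840)) = -70285/(2*(-1/172)*(-856)) = -70285/428/43 = -70285*43/428 = -3022255/428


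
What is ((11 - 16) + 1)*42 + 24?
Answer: -144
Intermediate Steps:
((11 - 16) + 1)*42 + 24 = (-5 + 1)*42 + 24 = -4*42 + 24 = -168 + 24 = -144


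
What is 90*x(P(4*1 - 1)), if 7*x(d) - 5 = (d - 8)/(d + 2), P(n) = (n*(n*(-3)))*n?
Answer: 43560/553 ≈ 78.770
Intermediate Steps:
P(n) = -3*n³ (P(n) = (n*(-3*n))*n = (-3*n²)*n = -3*n³)
x(d) = 5/7 + (-8 + d)/(7*(2 + d)) (x(d) = 5/7 + ((d - 8)/(d + 2))/7 = 5/7 + ((-8 + d)/(2 + d))/7 = 5/7 + (-8 + d)/(7*(2 + d)))
90*x(P(4*1 - 1)) = 90*(2*(1 + 3*(-3*(4*1 - 1)³))/(7*(2 - 3*(4*1 - 1)³))) = 90*(2*(1 + 3*(-3*(4 - 1)³))/(7*(2 - 3*(4 - 1)³))) = 90*(2*(1 + 3*(-3*3³))/(7*(2 - 3*3³))) = 90*(2*(1 + 3*(-3*27))/(7*(2 - 3*27))) = 90*(2*(1 + 3*(-81))/(7*(2 - 81))) = 90*((2/7)*(1 - 243)/(-79)) = 90*((2/7)*(-1/79)*(-242)) = 90*(484/553) = 43560/553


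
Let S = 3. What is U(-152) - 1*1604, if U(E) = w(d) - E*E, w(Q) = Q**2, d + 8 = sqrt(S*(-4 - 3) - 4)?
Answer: -24669 - 80*I ≈ -24669.0 - 80.0*I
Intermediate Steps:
d = -8 + 5*I (d = -8 + sqrt(3*(-4 - 3) - 4) = -8 + sqrt(3*(-7) - 4) = -8 + sqrt(-21 - 4) = -8 + sqrt(-25) = -8 + 5*I ≈ -8.0 + 5.0*I)
U(E) = (-8 + 5*I)**2 - E**2 (U(E) = (-8 + 5*I)**2 - E*E = (-8 + 5*I)**2 - E**2)
U(-152) - 1*1604 = (39 - 1*(-152)**2 - 80*I) - 1*1604 = (39 - 1*23104 - 80*I) - 1604 = (39 - 23104 - 80*I) - 1604 = (-23065 - 80*I) - 1604 = -24669 - 80*I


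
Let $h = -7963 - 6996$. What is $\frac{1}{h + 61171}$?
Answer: $\frac{1}{46212} \approx 2.1639 \cdot 10^{-5}$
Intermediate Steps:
$h = -14959$
$\frac{1}{h + 61171} = \frac{1}{-14959 + 61171} = \frac{1}{46212}$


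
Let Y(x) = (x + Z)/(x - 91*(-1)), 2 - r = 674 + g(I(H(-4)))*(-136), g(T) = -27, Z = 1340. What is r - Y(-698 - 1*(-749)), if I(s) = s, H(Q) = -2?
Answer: -618239/142 ≈ -4353.8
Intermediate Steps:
r = -4344 (r = 2 - (674 - 27*(-136)) = 2 - (674 + 3672) = 2 - 1*4346 = 2 - 4346 = -4344)
Y(x) = (1340 + x)/(91 + x) (Y(x) = (x + 1340)/(x - 91*(-1)) = (1340 + x)/(x + 91) = (1340 + x)/(91 + x))
r - Y(-698 - 1*(-749)) = -4344 - (1340 + (-698 - 1*(-749)))/(91 + (-698 - 1*(-749))) = -4344 - (1340 + (-698 + 749))/(91 + (-698 + 749)) = -4344 - (1340 + 51)/(91 + 51) = -4344 - 1391/142 = -618239/142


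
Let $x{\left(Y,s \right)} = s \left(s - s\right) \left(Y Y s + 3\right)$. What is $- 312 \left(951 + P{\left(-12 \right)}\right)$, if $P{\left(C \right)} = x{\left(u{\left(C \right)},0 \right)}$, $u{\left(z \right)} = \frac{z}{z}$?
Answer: $-296712$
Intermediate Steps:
$u{\left(z \right)} = 1$
$x{\left(Y,s \right)} = 0$ ($x{\left(Y,s \right)} = s 0 \left(Y^{2} s + 3\right) = 0 \left(s Y^{2} + 3\right) = 0 \left(3 + s Y^{2}\right) = 0$)
$P{\left(C \right)} = 0$
$- 312 \left(951 + P{\left(-12 \right)}\right) = - 312 \left(951 + 0\right) = \left(-312\right) 951 = -296712$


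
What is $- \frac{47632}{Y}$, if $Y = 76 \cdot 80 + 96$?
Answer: $- \frac{2977}{386} \approx -7.7124$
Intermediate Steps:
$Y = 6176$ ($Y = 6080 + 96 = 6176$)
$- \frac{47632}{Y} = - \frac{47632}{6176} = \left(-47632\right) \frac{1}{6176} = - \frac{2977}{386}$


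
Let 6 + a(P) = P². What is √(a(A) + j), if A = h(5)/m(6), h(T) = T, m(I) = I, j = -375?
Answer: I*√13691/6 ≈ 19.501*I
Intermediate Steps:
A = ⅚ (A = 5/6 = 5*(⅙) = ⅚ ≈ 0.83333)
a(P) = -6 + P²
√(a(A) + j) = √((-6 + (⅚)²) - 375) = √((-6 + 25/36) - 375) = √(-191/36 - 375) = √(-13691/36) = I*√13691/6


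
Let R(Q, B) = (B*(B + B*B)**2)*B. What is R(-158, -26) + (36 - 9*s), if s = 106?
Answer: 285609082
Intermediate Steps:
R(Q, B) = B**2*(B + B**2)**2 (R(Q, B) = (B*(B + B**2)**2)*B = B**2*(B + B**2)**2)
R(-158, -26) + (36 - 9*s) = (-26)**4*(1 - 26)**2 + (36 - 9*106) = 456976*(-25)**2 + (36 - 954) = 456976*625 - 918 = 285610000 - 918 = 285609082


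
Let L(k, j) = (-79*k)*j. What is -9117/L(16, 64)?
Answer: 9117/80896 ≈ 0.11270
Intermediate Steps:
L(k, j) = -79*j*k
-9117/L(16, 64) = -9117/((-79*64*16)) = -9117/(-80896) = -9117*(-1/80896) = 9117/80896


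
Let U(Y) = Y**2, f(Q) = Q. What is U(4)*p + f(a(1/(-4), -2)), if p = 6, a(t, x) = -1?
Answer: 95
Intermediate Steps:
U(4)*p + f(a(1/(-4), -2)) = 4**2*6 - 1 = 16*6 - 1 = 96 - 1 = 95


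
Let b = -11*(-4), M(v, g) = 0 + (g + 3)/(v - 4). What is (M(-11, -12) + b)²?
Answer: 49729/25 ≈ 1989.2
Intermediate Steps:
M(v, g) = (3 + g)/(-4 + v) (M(v, g) = 0 + (3 + g)/(-4 + v) = (3 + g)/(-4 + v))
b = 44
(M(-11, -12) + b)² = ((3 - 12)/(-4 - 11) + 44)² = (-9/(-15) + 44)² = (-1/15*(-9) + 44)² = (⅗ + 44)² = (223/5)² = 49729/25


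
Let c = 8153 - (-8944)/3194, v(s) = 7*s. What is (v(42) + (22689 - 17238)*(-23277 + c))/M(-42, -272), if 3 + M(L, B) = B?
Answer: 131633309238/439175 ≈ 2.9973e+5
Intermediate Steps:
M(L, B) = -3 + B
c = 13024813/1597 (c = 8153 - (-8944)/3194 = 8153 - 1*(-4472/1597) = 8153 + 4472/1597 = 13024813/1597 ≈ 8155.8)
(v(42) + (22689 - 17238)*(-23277 + c))/M(-42, -272) = (7*42 + (22689 - 17238)*(-23277 + 13024813/1597))/(-3 - 272) = (294 + 5451*(-24148556/1597))/(-275) = (294 - 131633778756/1597)*(-1/275) = -131633309238/1597*(-1/275) = 131633309238/439175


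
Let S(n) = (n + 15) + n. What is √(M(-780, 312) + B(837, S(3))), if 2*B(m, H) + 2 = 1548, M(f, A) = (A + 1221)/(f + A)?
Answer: √4683003/78 ≈ 27.744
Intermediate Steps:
S(n) = 15 + 2*n (S(n) = (15 + n) + n = 15 + 2*n)
M(f, A) = (1221 + A)/(A + f)
B(m, H) = 773 (B(m, H) = -1 + (½)*1548 = -1 + 774 = 773)
√(M(-780, 312) + B(837, S(3))) = √((1221 + 312)/(312 - 780) + 773) = √(1533/(-468) + 773) = √(-1/468*1533 + 773) = √(-511/156 + 773) = √(120077/156) = √4683003/78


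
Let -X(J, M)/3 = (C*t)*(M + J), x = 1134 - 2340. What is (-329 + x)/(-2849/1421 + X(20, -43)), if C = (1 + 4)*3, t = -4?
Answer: 311605/840827 ≈ 0.37059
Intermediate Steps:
C = 15 (C = 5*3 = 15)
x = -1206
X(J, M) = 180*J + 180*M (X(J, M) = -3*15*(-4)*(M + J) = -(-180)*(J + M) = -3*(-60*J - 60*M) = 180*J + 180*M)
(-329 + x)/(-2849/1421 + X(20, -43)) = (-329 - 1206)/(-2849/1421 + (180*20 + 180*(-43))) = -1535/(-2849*1/1421 + (3600 - 7740)) = -1535/(-407/203 - 4140) = -1535/(-840827/203) = -1535*(-203/840827) = 311605/840827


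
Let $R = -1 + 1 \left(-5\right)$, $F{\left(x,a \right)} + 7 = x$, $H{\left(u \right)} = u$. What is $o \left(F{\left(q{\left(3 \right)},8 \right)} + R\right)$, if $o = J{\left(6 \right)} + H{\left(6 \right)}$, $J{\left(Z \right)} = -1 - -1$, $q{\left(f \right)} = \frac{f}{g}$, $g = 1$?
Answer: $-60$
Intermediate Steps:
$q{\left(f \right)} = f$ ($q{\left(f \right)} = \frac{f}{1} = f 1 = f$)
$F{\left(x,a \right)} = -7 + x$
$R = -6$ ($R = -1 - 5 = -6$)
$J{\left(Z \right)} = 0$ ($J{\left(Z \right)} = -1 + 1 = 0$)
$o = 6$ ($o = 0 + 6 = 6$)
$o \left(F{\left(q{\left(3 \right)},8 \right)} + R\right) = 6 \left(\left(-7 + 3\right) - 6\right) = 6 \left(-4 - 6\right) = 6 \left(-10\right) = -60$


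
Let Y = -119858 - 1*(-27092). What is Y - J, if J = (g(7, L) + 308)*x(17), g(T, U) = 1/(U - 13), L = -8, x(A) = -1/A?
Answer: -33110995/357 ≈ -92748.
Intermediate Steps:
g(T, U) = 1/(-13 + U)
Y = -92766 (Y = -119858 + 27092 = -92766)
J = -6467/357 (J = (1/(-13 - 8) + 308)*(-1/17) = (1/(-21) + 308)*(-1*1/17) = (-1/21 + 308)*(-1/17) = (6467/21)*(-1/17) = -6467/357 ≈ -18.115)
Y - J = -92766 - 1*(-6467/357) = -92766 + 6467/357 = -33110995/357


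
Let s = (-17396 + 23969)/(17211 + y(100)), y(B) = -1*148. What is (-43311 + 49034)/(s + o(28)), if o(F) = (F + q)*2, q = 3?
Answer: 97651549/1064479 ≈ 91.736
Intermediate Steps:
y(B) = -148
o(F) = 6 + 2*F (o(F) = (F + 3)*2 = (3 + F)*2 = 6 + 2*F)
s = 6573/17063 (s = (-17396 + 23969)/(17211 - 148) = 6573/17063 ≈ 0.38522)
(-43311 + 49034)/(s + o(28)) = (-43311 + 49034)/(6573/17063 + (6 + 2*28)) = 5723/(6573/17063 + (6 + 56)) = 5723/(6573/17063 + 62) = 5723/(1064479/17063) = 5723*(17063/1064479) = 97651549/1064479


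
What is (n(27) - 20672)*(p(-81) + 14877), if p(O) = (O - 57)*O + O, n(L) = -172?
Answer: -541402056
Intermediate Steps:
p(O) = O + O*(-57 + O) (p(O) = (-57 + O)*O + O = O*(-57 + O) + O = O + O*(-57 + O))
(n(27) - 20672)*(p(-81) + 14877) = (-172 - 20672)*(-81*(-56 - 81) + 14877) = -20844*(-81*(-137) + 14877) = -20844*(11097 + 14877) = -20844*25974 = -541402056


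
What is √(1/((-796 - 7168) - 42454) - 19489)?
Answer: I*√5504505049606/16806 ≈ 139.6*I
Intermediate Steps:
√(1/((-796 - 7168) - 42454) - 19489) = √(1/(-7964 - 42454) - 19489) = √(1/(-50418) - 19489) = √(-1/50418 - 19489) = √(-982596403/50418) = I*√5504505049606/16806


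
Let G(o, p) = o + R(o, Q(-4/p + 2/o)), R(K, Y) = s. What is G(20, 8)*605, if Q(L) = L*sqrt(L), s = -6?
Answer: 8470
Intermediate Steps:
Q(L) = L**(3/2)
R(K, Y) = -6
G(o, p) = -6 + o (G(o, p) = o - 6 = -6 + o)
G(20, 8)*605 = (-6 + 20)*605 = 14*605 = 8470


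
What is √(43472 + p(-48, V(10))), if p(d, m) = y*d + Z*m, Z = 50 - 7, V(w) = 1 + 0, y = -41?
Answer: √45483 ≈ 213.27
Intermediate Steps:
V(w) = 1
Z = 43
p(d, m) = -41*d + 43*m
√(43472 + p(-48, V(10))) = √(43472 + (-41*(-48) + 43*1)) = √(43472 + (1968 + 43)) = √(43472 + 2011) = √45483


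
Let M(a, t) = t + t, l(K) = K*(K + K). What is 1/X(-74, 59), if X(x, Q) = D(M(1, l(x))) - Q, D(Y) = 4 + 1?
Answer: -1/54 ≈ -0.018519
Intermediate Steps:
l(K) = 2*K² (l(K) = K*(2*K) = 2*K²)
M(a, t) = 2*t
D(Y) = 5
X(x, Q) = 5 - Q
1/X(-74, 59) = 1/(5 - 1*59) = 1/(5 - 59) = 1/(-54) = -1/54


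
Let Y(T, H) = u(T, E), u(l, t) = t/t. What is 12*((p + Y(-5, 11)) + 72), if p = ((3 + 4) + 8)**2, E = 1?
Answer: 3576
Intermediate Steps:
u(l, t) = 1
Y(T, H) = 1
p = 225 (p = (7 + 8)**2 = 15**2 = 225)
12*((p + Y(-5, 11)) + 72) = 12*((225 + 1) + 72) = 12*(226 + 72) = 12*298 = 3576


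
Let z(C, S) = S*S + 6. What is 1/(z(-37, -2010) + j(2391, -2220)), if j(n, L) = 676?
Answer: 1/4040782 ≈ 2.4748e-7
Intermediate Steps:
z(C, S) = 6 + S**2 (z(C, S) = S**2 + 6 = 6 + S**2)
1/(z(-37, -2010) + j(2391, -2220)) = 1/((6 + (-2010)**2) + 676) = 1/((6 + 4040100) + 676) = 1/(4040106 + 676) = 1/4040782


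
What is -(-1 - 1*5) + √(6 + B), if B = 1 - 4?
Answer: 6 + √3 ≈ 7.7320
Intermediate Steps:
B = -3
-(-1 - 1*5) + √(6 + B) = -(-1 - 1*5) + √(6 - 3) = -(-1 - 5) + √3 = -1*(-6) + √3 = 6 + √3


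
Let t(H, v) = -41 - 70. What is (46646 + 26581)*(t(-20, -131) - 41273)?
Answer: -3030426168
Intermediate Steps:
t(H, v) = -111
(46646 + 26581)*(t(-20, -131) - 41273) = (46646 + 26581)*(-111 - 41273) = 73227*(-41384) = -3030426168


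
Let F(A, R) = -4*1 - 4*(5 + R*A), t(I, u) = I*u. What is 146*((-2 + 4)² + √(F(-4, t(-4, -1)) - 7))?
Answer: 584 + 146*√33 ≈ 1422.7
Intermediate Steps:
F(A, R) = -24 - 4*A*R (F(A, R) = -4 - 4*(5 + A*R) = -4 + (-20 - 4*A*R) = -24 - 4*A*R)
146*((-2 + 4)² + √(F(-4, t(-4, -1)) - 7)) = 146*((-2 + 4)² + √((-24 - 4*(-4)*(-4*(-1))) - 7)) = 146*(2² + √((-24 - 4*(-4)*4) - 7)) = 146*(4 + √((-24 + 64) - 7)) = 146*(4 + √(40 - 7)) = 146*(4 + √33) = 584 + 146*√33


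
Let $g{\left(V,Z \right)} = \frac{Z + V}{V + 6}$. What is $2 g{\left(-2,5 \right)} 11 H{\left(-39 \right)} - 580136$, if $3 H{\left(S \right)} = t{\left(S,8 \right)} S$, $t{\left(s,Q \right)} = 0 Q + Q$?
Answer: $-581852$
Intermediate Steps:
$t{\left(s,Q \right)} = Q$ ($t{\left(s,Q \right)} = 0 + Q = Q$)
$g{\left(V,Z \right)} = \frac{V + Z}{6 + V}$
$H{\left(S \right)} = \frac{8 S}{3}$
$2 g{\left(-2,5 \right)} 11 H{\left(-39 \right)} - 580136 = 2 \frac{-2 + 5}{6 - 2} \cdot 11 \cdot \frac{8}{3} \left(-39\right) - 580136 = 2 \cdot \frac{1}{4} \cdot 3 \cdot 11 \left(-104\right) - 580136 = 2 \cdot \frac{3}{4} \cdot 11 \left(-104\right) - 580136 = \frac{3}{2} \cdot 11 \left(-104\right) - 580136 = \frac{33}{2} \left(-104\right) - 580136 = -1716 - 580136 = -581852$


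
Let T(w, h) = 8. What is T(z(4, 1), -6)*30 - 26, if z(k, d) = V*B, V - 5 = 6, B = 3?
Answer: 214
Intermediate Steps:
V = 11 (V = 5 + 6 = 11)
z(k, d) = 33 (z(k, d) = 11*3 = 33)
T(z(4, 1), -6)*30 - 26 = 8*30 - 26 = 240 - 26 = 214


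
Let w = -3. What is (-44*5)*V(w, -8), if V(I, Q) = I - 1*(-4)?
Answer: -220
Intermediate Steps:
V(I, Q) = 4 + I (V(I, Q) = I + 4 = 4 + I)
(-44*5)*V(w, -8) = (-44*5)*(4 - 3) = -220*1 = -220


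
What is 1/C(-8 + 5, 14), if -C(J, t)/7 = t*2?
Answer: -1/196 ≈ -0.0051020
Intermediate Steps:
C(J, t) = -14*t (C(J, t) = -7*t*2 = -14*t)
1/C(-8 + 5, 14) = 1/(-14*14) = 1/(-196) = -1/196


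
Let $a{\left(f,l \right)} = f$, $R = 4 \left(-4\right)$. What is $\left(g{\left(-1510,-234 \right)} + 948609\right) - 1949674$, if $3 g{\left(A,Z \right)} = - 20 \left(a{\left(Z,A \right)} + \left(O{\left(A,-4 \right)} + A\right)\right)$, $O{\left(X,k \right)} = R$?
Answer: $- \frac{2967995}{3} \approx -9.8933 \cdot 10^{5}$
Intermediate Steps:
$R = -16$
$O{\left(X,k \right)} = -16$
$g{\left(A,Z \right)} = \frac{320}{3} - \frac{20 A}{3} - \frac{20 Z}{3}$ ($g{\left(A,Z \right)} = \frac{\left(-20\right) \left(Z + \left(-16 + A\right)\right)}{3} = \frac{\left(-20\right) \left(-16 + A + Z\right)}{3} = \frac{320 - 20 A - 20 Z}{3} = \frac{320}{3} - \frac{20 A}{3} - \frac{20 Z}{3}$)
$\left(g{\left(-1510,-234 \right)} + 948609\right) - 1949674 = \left(\left(\frac{320}{3} - - \frac{30200}{3} - -1560\right) + 948609\right) - 1949674 = \left(\left(\frac{320}{3} + \frac{30200}{3} + 1560\right) + 948609\right) - 1949674 = \left(\frac{35200}{3} + 948609\right) - 1949674 = \frac{2881027}{3} - 1949674 = - \frac{2967995}{3}$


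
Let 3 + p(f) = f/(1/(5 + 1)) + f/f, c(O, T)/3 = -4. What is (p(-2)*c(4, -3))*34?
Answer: 5712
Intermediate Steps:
c(O, T) = -12 (c(O, T) = 3*(-4) = -12)
p(f) = -2 + 6*f (p(f) = -3 + (f/(1/(5 + 1)) + f/f) = -3 + (f/(1/6) + 1) = -3 + (f/(⅙) + 1) = -3 + (f*6 + 1) = -3 + (6*f + 1) = -3 + (1 + 6*f) = -2 + 6*f)
(p(-2)*c(4, -3))*34 = ((-2 + 6*(-2))*(-12))*34 = ((-2 - 12)*(-12))*34 = -14*(-12)*34 = 168*34 = 5712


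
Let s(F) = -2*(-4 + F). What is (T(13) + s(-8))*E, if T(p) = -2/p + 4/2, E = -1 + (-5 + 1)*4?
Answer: -5712/13 ≈ -439.38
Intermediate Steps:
E = -17 (E = -1 - 4*4 = -1 - 16 = -17)
s(F) = 8 - 2*F
T(p) = 2 - 2/p (T(p) = -2/p + 4*(½) = -2/p + 2 = 2 - 2/p)
(T(13) + s(-8))*E = ((2 - 2/13) + (8 - 2*(-8)))*(-17) = ((2 - 2*1/13) + (8 + 16))*(-17) = ((2 - 2/13) + 24)*(-17) = (24/13 + 24)*(-17) = (336/13)*(-17) = -5712/13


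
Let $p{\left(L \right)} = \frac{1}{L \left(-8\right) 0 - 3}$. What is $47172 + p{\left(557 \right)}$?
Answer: $\frac{141515}{3} \approx 47172.0$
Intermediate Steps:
$p{\left(L \right)} = - \frac{1}{3}$ ($p{\left(L \right)} = \frac{1}{- 8 L 0 - 3} = \frac{1}{0 - 3} = \frac{1}{-3} = - \frac{1}{3}$)
$47172 + p{\left(557 \right)} = 47172 - \frac{1}{3} = \frac{141515}{3}$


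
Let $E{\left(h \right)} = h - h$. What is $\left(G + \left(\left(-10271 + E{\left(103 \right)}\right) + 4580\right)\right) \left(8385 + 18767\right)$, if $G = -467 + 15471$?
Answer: $252866576$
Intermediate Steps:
$G = 15004$
$E{\left(h \right)} = 0$
$\left(G + \left(\left(-10271 + E{\left(103 \right)}\right) + 4580\right)\right) \left(8385 + 18767\right) = \left(15004 + \left(\left(-10271 + 0\right) + 4580\right)\right) \left(8385 + 18767\right) = \left(15004 + \left(-10271 + 4580\right)\right) 27152 = \left(15004 - 5691\right) 27152 = 9313 \cdot 27152 = 252866576$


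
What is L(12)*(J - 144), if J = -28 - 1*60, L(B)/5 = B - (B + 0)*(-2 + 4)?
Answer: 13920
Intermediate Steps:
L(B) = -5*B (L(B) = 5*(B - (B + 0)*(-2 + 4)) = 5*(B - B*2) = 5*(B - 2*B) = 5*(-B) = -5*B)
J = -88 (J = -28 - 60 = -88)
L(12)*(J - 144) = (-5*12)*(-88 - 144) = -60*(-232) = 13920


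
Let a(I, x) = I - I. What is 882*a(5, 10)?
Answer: 0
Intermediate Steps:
a(I, x) = 0
882*a(5, 10) = 882*0 = 0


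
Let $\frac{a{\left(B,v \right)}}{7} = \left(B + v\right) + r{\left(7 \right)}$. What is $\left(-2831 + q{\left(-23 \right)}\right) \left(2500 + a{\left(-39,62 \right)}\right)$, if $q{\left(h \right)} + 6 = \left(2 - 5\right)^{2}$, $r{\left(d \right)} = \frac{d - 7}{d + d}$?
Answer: $-7525308$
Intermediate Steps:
$r{\left(d \right)} = \frac{-7 + d}{2 d}$
$q{\left(h \right)} = 3$ ($q{\left(h \right)} = -6 + \left(2 - 5\right)^{2} = -6 + \left(-3\right)^{2} = -6 + 9 = 3$)
$a{\left(B,v \right)} = 7 B + 7 v$ ($a{\left(B,v \right)} = 7 \left(\left(B + v\right) + \frac{-7 + 7}{2 \cdot 7}\right) = 7 \left(\left(B + v\right) + \frac{1}{2} \cdot \frac{1}{7} \cdot 0\right) = 7 \left(\left(B + v\right) + 0\right) = 7 \left(B + v\right) = 7 B + 7 v$)
$\left(-2831 + q{\left(-23 \right)}\right) \left(2500 + a{\left(-39,62 \right)}\right) = \left(-2831 + 3\right) \left(2500 + \left(7 \left(-39\right) + 7 \cdot 62\right)\right) = - 2828 \left(2500 + \left(-273 + 434\right)\right) = - 2828 \left(2500 + 161\right) = \left(-2828\right) 2661 = -7525308$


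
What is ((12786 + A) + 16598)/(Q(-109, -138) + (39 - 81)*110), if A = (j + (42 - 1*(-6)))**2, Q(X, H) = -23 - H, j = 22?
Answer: -34284/4505 ≈ -7.6102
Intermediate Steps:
A = 4900 (A = (22 + (42 - 1*(-6)))**2 = (22 + (42 + 6))**2 = (22 + 48)**2 = 70**2 = 4900)
((12786 + A) + 16598)/(Q(-109, -138) + (39 - 81)*110) = ((12786 + 4900) + 16598)/((-23 - 1*(-138)) + (39 - 81)*110) = (17686 + 16598)/((-23 + 138) - 42*110) = 34284/(115 - 4620) = 34284/(-4505) = 34284*(-1/4505) = -34284/4505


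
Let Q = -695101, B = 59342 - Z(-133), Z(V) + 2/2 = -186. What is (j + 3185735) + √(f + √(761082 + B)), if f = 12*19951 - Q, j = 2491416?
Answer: 5677151 + √(934513 + 9*√10131) ≈ 5.6781e+6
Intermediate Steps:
Z(V) = -187 (Z(V) = -1 - 186 = -187)
B = 59529 (B = 59342 - 1*(-187) = 59342 + 187 = 59529)
f = 934513 (f = 12*19951 - 1*(-695101) = 239412 + 695101 = 934513)
(j + 3185735) + √(f + √(761082 + B)) = (2491416 + 3185735) + √(934513 + √(761082 + 59529)) = 5677151 + √(934513 + √820611) = 5677151 + √(934513 + 9*√10131)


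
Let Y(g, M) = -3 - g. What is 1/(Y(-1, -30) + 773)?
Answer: 1/771 ≈ 0.0012970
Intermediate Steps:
1/(Y(-1, -30) + 773) = 1/((-3 - 1*(-1)) + 773) = 1/((-3 + 1) + 773) = 1/(-2 + 773) = 1/771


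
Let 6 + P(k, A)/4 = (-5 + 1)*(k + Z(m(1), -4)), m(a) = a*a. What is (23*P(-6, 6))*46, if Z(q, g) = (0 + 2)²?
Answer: 8464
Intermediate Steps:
m(a) = a²
Z(q, g) = 4 (Z(q, g) = 2² = 4)
P(k, A) = -88 - 16*k (P(k, A) = -24 + 4*((-5 + 1)*(k + 4)) = -24 + 4*(-4*(4 + k)) = -24 + 4*(-16 - 4*k) = -24 + (-64 - 16*k) = -88 - 16*k)
(23*P(-6, 6))*46 = (23*(-88 - 16*(-6)))*46 = (23*(-88 + 96))*46 = (23*8)*46 = 184*46 = 8464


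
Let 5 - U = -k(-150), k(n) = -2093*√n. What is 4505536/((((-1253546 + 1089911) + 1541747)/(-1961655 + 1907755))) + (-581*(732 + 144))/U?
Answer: -498672010505647048/2829855555175 - 1065244908*I*√6/131419475 ≈ -1.7622e+5 - 19.855*I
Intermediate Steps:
U = 5 - 10465*I*√6 (U = 5 - (-1)*(-10465*I*√6) = 5 - 10465*I*√6 ≈ 5.0 - 25634.0*I)
4505536/((((-1253546 + 1089911) + 1541747)/(-1961655 + 1907755))) + (-581*(732 + 144))/U = 4505536/((((-1253546 + 1089911) + 1541747)/(-1961655 + 1907755))) + (-581*(732 + 144))/(5 - 10465*I*√6) = 4505536/(((-163635 + 1541747)/(-53900))) + (-581*876)/(5 - 10465*I*√6) = 4505536/((1378112*(-1/53900))) - 508956/(5 - 10465*I*√6) = 4505536/(-344528/13475) - 508956/(5 - 10465*I*√6) = 4505536*(-13475/344528) - 508956/(5 - 10465*I*√6) = -3794506100/21533 - 508956/(5 - 10465*I*√6)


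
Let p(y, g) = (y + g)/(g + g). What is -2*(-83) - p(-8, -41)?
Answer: 13563/82 ≈ 165.40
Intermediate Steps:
p(y, g) = (g + y)/(2*g) (p(y, g) = (g + y)/((2*g)) = (g + y)*(1/(2*g)) = (g + y)/(2*g))
-2*(-83) - p(-8, -41) = -2*(-83) - (-41 - 8)/(2*(-41)) = 166 - (-1)*(-49)/(2*41) = 166 - 1*49/82 = 166 - 49/82 = 13563/82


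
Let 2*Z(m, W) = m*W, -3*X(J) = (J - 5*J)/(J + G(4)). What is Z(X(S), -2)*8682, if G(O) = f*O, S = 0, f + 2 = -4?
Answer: 0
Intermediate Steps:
f = -6 (f = -2 - 4 = -6)
G(O) = -6*O
X(J) = 4*J/(3*(-24 + J)) (X(J) = -(J - 5*J)/(3*(J - 6*4)) = -(-4*J)/(3*(J - 24)) = -(-4*J)/(3*(-24 + J)) = -(-4)*J/(3*(-24 + J)) = 4*J/(3*(-24 + J)))
Z(m, W) = W*m/2 (Z(m, W) = (m*W)/2 = (W*m)/2 = W*m/2)
Z(X(S), -2)*8682 = ((½)*(-2)*((4/3)*0/(-24 + 0)))*8682 = ((½)*(-2)*((4/3)*0/(-24)))*8682 = ((½)*(-2)*((4/3)*0*(-1/24)))*8682 = ((½)*(-2)*0)*8682 = 0*8682 = 0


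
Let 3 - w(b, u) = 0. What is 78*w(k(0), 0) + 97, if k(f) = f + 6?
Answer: 331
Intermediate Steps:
k(f) = 6 + f
w(b, u) = 3 (w(b, u) = 3 - 1*0 = 3 + 0 = 3)
78*w(k(0), 0) + 97 = 78*3 + 97 = 234 + 97 = 331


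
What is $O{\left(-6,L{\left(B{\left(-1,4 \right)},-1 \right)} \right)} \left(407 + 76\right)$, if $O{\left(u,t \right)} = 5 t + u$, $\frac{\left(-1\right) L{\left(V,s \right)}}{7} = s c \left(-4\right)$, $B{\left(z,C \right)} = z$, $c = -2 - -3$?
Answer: $-70518$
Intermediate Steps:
$c = 1$ ($c = -2 + 3 = 1$)
$L{\left(V,s \right)} = 28 s$ ($L{\left(V,s \right)} = - 7 s 1 \left(-4\right) = - 7 s \left(-4\right) = - 7 \left(- 4 s\right) = 28 s$)
$O{\left(u,t \right)} = u + 5 t$
$O{\left(-6,L{\left(B{\left(-1,4 \right)},-1 \right)} \right)} \left(407 + 76\right) = \left(-6 + 5 \cdot 28 \left(-1\right)\right) \left(407 + 76\right) = \left(-6 + 5 \left(-28\right)\right) 483 = \left(-6 - 140\right) 483 = \left(-146\right) 483 = -70518$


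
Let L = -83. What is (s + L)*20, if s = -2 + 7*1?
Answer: -1560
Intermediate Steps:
s = 5 (s = -2 + 7 = 5)
(s + L)*20 = (5 - 83)*20 = -78*20 = -1560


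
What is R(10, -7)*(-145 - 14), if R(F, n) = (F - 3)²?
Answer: -7791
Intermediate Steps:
R(F, n) = (-3 + F)²
R(10, -7)*(-145 - 14) = (-3 + 10)²*(-145 - 14) = 7²*(-159) = 49*(-159) = -7791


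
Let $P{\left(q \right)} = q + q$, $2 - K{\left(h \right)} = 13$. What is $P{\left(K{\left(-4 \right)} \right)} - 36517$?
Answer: $-36539$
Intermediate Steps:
$K{\left(h \right)} = -11$ ($K{\left(h \right)} = 2 - 13 = -11$)
$P{\left(q \right)} = 2 q$
$P{\left(K{\left(-4 \right)} \right)} - 36517 = 2 \left(-11\right) - 36517 = -22 - 36517 = -36539$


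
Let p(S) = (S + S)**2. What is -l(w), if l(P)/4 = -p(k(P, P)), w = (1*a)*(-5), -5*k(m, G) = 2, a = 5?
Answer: 64/25 ≈ 2.5600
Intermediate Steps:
k(m, G) = -2/5 (k(m, G) = -1/5*2 = -2/5)
p(S) = 4*S**2 (p(S) = (2*S)**2 = 4*S**2)
w = -25 (w = (1*5)*(-5) = 5*(-5) = -25)
l(P) = -64/25 (l(P) = 4*(-4*(-2/5)**2) = 4*(-4*4/25) = 4*(-1*16/25) = 4*(-16/25) = -64/25)
-l(w) = -1*(-64/25) = 64/25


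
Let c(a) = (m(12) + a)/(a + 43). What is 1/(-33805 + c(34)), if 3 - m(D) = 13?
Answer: -77/2602961 ≈ -2.9582e-5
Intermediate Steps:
m(D) = -10 (m(D) = 3 - 1*13 = 3 - 13 = -10)
c(a) = (-10 + a)/(43 + a) (c(a) = (-10 + a)/(a + 43) = (-10 + a)/(43 + a))
1/(-33805 + c(34)) = 1/(-33805 + (-10 + 34)/(43 + 34)) = 1/(-33805 + 24/77) = 1/(-2602961/77) = -77/2602961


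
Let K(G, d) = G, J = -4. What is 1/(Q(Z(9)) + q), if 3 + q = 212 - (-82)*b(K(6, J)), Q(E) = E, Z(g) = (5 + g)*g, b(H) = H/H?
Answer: 1/417 ≈ 0.0023981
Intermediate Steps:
b(H) = 1
Z(g) = g*(5 + g)
q = 291 (q = -3 + (212 - (-82)) = -3 + (212 - 82*(-1)) = -3 + (212 + 82) = -3 + 294 = 291)
1/(Q(Z(9)) + q) = 1/(9*(5 + 9) + 291) = 1/(9*14 + 291) = 1/(126 + 291) = 1/417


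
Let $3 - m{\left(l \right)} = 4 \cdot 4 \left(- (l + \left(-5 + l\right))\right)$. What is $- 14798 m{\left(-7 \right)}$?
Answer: $4454198$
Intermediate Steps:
$m{\left(l \right)} = -77 + 32 l$ ($m{\left(l \right)} = 3 - 4 \cdot 4 \left(- (l + \left(-5 + l\right))\right) = 3 - 16 \left(- (-5 + 2 l)\right) = 3 - 16 \left(5 - 2 l\right) = 3 - \left(80 - 32 l\right) = 3 + \left(-80 + 32 l\right) = -77 + 32 l$)
$- 14798 m{\left(-7 \right)} = - 14798 \left(-77 + 32 \left(-7\right)\right) = - 14798 \left(-77 - 224\right) = \left(-14798\right) \left(-301\right) = 4454198$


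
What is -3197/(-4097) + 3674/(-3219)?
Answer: -4761235/13188243 ≈ -0.36102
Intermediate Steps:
-3197/(-4097) + 3674/(-3219) = -3197*(-1/4097) + 3674*(-1/3219) = 3197/4097 - 3674/3219 = -4761235/13188243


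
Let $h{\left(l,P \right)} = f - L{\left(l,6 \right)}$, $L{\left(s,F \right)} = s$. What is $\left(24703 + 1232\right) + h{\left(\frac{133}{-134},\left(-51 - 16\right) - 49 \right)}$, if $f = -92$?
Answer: $\frac{3463095}{134} \approx 25844.0$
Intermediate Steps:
$h{\left(l,P \right)} = -92 - l$
$\left(24703 + 1232\right) + h{\left(\frac{133}{-134},\left(-51 - 16\right) - 49 \right)} = \left(24703 + 1232\right) - \left(92 + \frac{133}{-134}\right) = 25935 - \left(92 + 133 \left(- \frac{1}{134}\right)\right) = 25935 - \frac{12195}{134} = \frac{3463095}{134}$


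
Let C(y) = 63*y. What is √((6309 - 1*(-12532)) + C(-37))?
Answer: √16510 ≈ 128.49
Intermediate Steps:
√((6309 - 1*(-12532)) + C(-37)) = √((6309 - 1*(-12532)) + 63*(-37)) = √((6309 + 12532) - 2331) = √(18841 - 2331) = √16510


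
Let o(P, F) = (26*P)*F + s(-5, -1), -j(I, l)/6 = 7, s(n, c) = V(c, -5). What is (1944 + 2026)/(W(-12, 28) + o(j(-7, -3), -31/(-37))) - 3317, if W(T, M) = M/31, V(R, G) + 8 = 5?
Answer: -3493430579/1051817 ≈ -3321.3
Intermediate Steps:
V(R, G) = -3 (V(R, G) = -8 + 5 = -3)
s(n, c) = -3
j(I, l) = -42 (j(I, l) = -6*7 = -42)
W(T, M) = M/31 (W(T, M) = M*(1/31) = M/31)
o(P, F) = -3 + 26*F*P (o(P, F) = (26*P)*F - 3 = 26*F*P - 3 = -3 + 26*F*P)
(1944 + 2026)/(W(-12, 28) + o(j(-7, -3), -31/(-37))) - 3317 = (1944 + 2026)/((1/31)*28 + (-3 + 26*(-31/(-37))*(-42))) - 3317 = 3970/(28/31 + (-3 + 26*(-31*(-1/37))*(-42))) - 3317 = 3970/(28/31 + (-3 + 26*(31/37)*(-42))) - 3317 = 3970/(28/31 + (-3 - 33852/37)) - 3317 = 3970/(28/31 - 33963/37) - 3317 = 3970/(-1051817/1147) - 3317 = 3970*(-1147/1051817) - 3317 = -4553590/1051817 - 3317 = -3493430579/1051817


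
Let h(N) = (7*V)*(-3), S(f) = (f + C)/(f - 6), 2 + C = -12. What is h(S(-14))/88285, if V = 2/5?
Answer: -42/441425 ≈ -9.5146e-5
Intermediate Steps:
C = -14 (C = -2 - 12 = -14)
S(f) = (-14 + f)/(-6 + f) (S(f) = (f - 14)/(f - 6) = (-14 + f)/(-6 + f))
V = ⅖ (V = 2*(⅕) = ⅖ ≈ 0.40000)
h(N) = -42/5 (h(N) = (7*(⅖))*(-3) = (14/5)*(-3) = -42/5)
h(S(-14))/88285 = -42/5/88285 = -42/5*1/88285 = -42/441425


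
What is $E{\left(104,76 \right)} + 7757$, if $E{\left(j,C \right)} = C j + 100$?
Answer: $15761$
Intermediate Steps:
$E{\left(j,C \right)} = 100 + C j$
$E{\left(104,76 \right)} + 7757 = \left(100 + 76 \cdot 104\right) + 7757 = \left(100 + 7904\right) + 7757 = 8004 + 7757 = 15761$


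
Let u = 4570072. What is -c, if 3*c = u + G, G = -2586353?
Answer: -1983719/3 ≈ -6.6124e+5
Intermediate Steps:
c = 1983719/3 (c = (4570072 - 2586353)/3 = (⅓)*1983719 = 1983719/3 ≈ 6.6124e+5)
-c = -1*1983719/3 = -1983719/3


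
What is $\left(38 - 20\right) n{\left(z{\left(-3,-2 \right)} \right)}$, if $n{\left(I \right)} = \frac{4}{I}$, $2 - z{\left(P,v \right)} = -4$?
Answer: $12$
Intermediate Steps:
$z{\left(P,v \right)} = 6$ ($z{\left(P,v \right)} = 2 - -4 = 2 + 4 = 6$)
$\left(38 - 20\right) n{\left(z{\left(-3,-2 \right)} \right)} = \left(38 - 20\right) \frac{4}{6} = 18 \cdot 4 \cdot \frac{1}{6} = 18 \cdot \frac{2}{3} = 12$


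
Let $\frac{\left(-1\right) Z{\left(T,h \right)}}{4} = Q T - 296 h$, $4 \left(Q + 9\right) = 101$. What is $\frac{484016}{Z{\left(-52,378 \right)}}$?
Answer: $\frac{121004}{112733} \approx 1.0734$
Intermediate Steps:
$Q = \frac{65}{4}$ ($Q = -9 + \frac{1}{4} \cdot 101 = -9 + \frac{101}{4} = \frac{65}{4} \approx 16.25$)
$Z{\left(T,h \right)} = - 65 T + 1184 h$ ($Z{\left(T,h \right)} = - 4 \left(\frac{65 T}{4} - 296 h\right) = - 4 \left(- 296 h + \frac{65 T}{4}\right) = - 65 T + 1184 h$)
$\frac{484016}{Z{\left(-52,378 \right)}} = \frac{484016}{\left(-65\right) \left(-52\right) + 1184 \cdot 378} = \frac{484016}{3380 + 447552} = \frac{484016}{450932} = 484016 \cdot \frac{1}{450932} = \frac{121004}{112733}$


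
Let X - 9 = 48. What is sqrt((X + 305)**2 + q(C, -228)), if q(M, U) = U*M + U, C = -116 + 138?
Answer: 10*sqrt(1258) ≈ 354.68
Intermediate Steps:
C = 22
X = 57 (X = 9 + 48 = 57)
q(M, U) = U + M*U (q(M, U) = M*U + U = U + M*U)
sqrt((X + 305)**2 + q(C, -228)) = sqrt((57 + 305)**2 - 228*(1 + 22)) = sqrt(362**2 - 228*23) = sqrt(131044 - 5244) = sqrt(125800) = 10*sqrt(1258)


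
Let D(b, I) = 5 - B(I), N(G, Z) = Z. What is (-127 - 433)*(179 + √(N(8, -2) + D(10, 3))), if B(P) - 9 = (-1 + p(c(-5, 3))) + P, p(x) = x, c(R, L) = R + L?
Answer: -100240 - 560*I*√6 ≈ -1.0024e+5 - 1371.7*I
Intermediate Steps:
c(R, L) = L + R
B(P) = 6 + P (B(P) = 9 + ((-1 + (3 - 5)) + P) = 9 + ((-1 - 2) + P) = 9 + (-3 + P) = 6 + P)
D(b, I) = -1 - I (D(b, I) = 5 - (6 + I) = 5 + (-6 - I) = -1 - I)
(-127 - 433)*(179 + √(N(8, -2) + D(10, 3))) = (-127 - 433)*(179 + √(-2 + (-1 - 1*3))) = -560*(179 + √(-2 + (-1 - 3))) = -560*(179 + √(-2 - 4)) = -560*(179 + √(-6)) = -560*(179 + I*√6) = -100240 - 560*I*√6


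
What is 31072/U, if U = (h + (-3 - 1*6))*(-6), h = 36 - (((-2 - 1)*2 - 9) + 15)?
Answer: -15536/81 ≈ -191.80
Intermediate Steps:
h = 36 (h = 36 - ((-3*2 - 9) + 15) = 36 - ((-6 - 9) + 15) = 36 - (-15 + 15) = 36 - 1*0 = 36 + 0 = 36)
U = -162 (U = (36 + (-3 - 1*6))*(-6) = (36 + (-3 - 6))*(-6) = (36 - 9)*(-6) = 27*(-6) = -162)
31072/U = 31072/(-162) = 31072*(-1/162) = -15536/81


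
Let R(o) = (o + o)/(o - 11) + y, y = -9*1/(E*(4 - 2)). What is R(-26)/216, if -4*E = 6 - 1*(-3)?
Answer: 7/444 ≈ 0.015766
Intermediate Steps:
E = -9/4 (E = -(6 - 1*(-3))/4 = -(6 + 3)/4 = -1/4*9 = -9/4 ≈ -2.2500)
y = 2 (y = -9*(-4/(9*(4 - 2))) = -9/((-9/4*2)) = -9/(-9/2) = -9*(-2/9) = 2)
R(o) = 2 + 2*o/(-11 + o) (R(o) = (o + o)/(o - 11) + 2 = (2*o)/(-11 + o) + 2 = 2*o/(-11 + o) + 2 = 2 + 2*o/(-11 + o))
R(-26)/216 = (2*(-11 + 2*(-26))/(-11 - 26))/216 = (2*(-11 - 52)/(-37))*(1/216) = (2*(-1/37)*(-63))*(1/216) = (126/37)*(1/216) = 7/444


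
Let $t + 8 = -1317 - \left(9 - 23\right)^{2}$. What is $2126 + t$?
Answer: $605$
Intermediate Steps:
$t = -1521$ ($t = -8 - \left(1317 + \left(9 - 23\right)^{2}\right) = -8 - 1513 = -1521$)
$2126 + t = 2126 - 1521 = 605$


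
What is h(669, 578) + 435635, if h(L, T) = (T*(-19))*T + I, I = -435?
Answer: -5912396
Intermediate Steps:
h(L, T) = -435 - 19*T² (h(L, T) = (T*(-19))*T - 435 = (-19*T)*T - 435 = -19*T² - 435 = -435 - 19*T²)
h(669, 578) + 435635 = (-435 - 19*578²) + 435635 = (-435 - 19*334084) + 435635 = (-435 - 6347596) + 435635 = -6348031 + 435635 = -5912396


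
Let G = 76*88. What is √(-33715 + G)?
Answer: 3*I*√3003 ≈ 164.4*I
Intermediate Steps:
G = 6688
√(-33715 + G) = √(-33715 + 6688) = √(-27027) = 3*I*√3003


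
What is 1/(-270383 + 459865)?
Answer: 1/189482 ≈ 5.2775e-6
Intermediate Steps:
1/(-270383 + 459865) = 1/189482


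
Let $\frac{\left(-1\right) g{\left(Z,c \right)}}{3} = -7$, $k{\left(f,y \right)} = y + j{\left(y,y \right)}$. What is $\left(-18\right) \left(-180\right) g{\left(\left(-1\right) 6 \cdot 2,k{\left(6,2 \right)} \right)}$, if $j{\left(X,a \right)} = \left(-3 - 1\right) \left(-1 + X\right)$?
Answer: $68040$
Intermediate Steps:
$j{\left(X,a \right)} = 4 - 4 X$ ($j{\left(X,a \right)} = - 4 \left(-1 + X\right) = 4 - 4 X$)
$k{\left(f,y \right)} = 4 - 3 y$ ($k{\left(f,y \right)} = y - \left(-4 + 4 y\right) = 4 - 3 y$)
$g{\left(Z,c \right)} = 21$ ($g{\left(Z,c \right)} = \left(-3\right) \left(-7\right) = 21$)
$\left(-18\right) \left(-180\right) g{\left(\left(-1\right) 6 \cdot 2,k{\left(6,2 \right)} \right)} = \left(-18\right) \left(-180\right) 21 = 3240 \cdot 21 = 68040$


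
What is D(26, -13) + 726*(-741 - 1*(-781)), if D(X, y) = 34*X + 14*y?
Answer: 29742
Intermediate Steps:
D(X, y) = 14*y + 34*X
D(26, -13) + 726*(-741 - 1*(-781)) = (14*(-13) + 34*26) + 726*(-741 - 1*(-781)) = (-182 + 884) + 726*(-741 + 781) = 702 + 726*40 = 702 + 29040 = 29742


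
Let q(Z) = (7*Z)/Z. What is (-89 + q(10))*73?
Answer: -5986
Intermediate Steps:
q(Z) = 7
(-89 + q(10))*73 = (-89 + 7)*73 = -82*73 = -5986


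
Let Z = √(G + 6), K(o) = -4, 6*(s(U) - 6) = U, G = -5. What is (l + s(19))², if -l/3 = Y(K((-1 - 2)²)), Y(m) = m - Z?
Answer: 21025/36 ≈ 584.03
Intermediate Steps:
s(U) = 6 + U/6
Z = 1 (Z = √(-5 + 6) = √1 = 1)
Y(m) = -1 + m (Y(m) = m - 1*1 = m - 1 = -1 + m)
l = 15 (l = -3*(-1 - 4) = -3*(-5) = 15)
(l + s(19))² = (15 + (6 + (⅙)*19))² = (15 + (6 + 19/6))² = (15 + 55/6)² = (145/6)² = 21025/36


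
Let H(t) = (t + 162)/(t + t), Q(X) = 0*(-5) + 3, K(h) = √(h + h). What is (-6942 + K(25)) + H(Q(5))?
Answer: -13829/2 + 5*√2 ≈ -6907.4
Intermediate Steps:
K(h) = √2*√h (K(h) = √(2*h) = √2*√h)
Q(X) = 3 (Q(X) = 0 + 3 = 3)
H(t) = (162 + t)/(2*t) (H(t) = (162 + t)/((2*t)) = (162 + t)*(1/(2*t)) = (162 + t)/(2*t))
(-6942 + K(25)) + H(Q(5)) = (-6942 + √2*√25) + (½)*(162 + 3)/3 = (-6942 + √2*5) + (½)*(⅓)*165 = (-6942 + 5*√2) + 55/2 = -13829/2 + 5*√2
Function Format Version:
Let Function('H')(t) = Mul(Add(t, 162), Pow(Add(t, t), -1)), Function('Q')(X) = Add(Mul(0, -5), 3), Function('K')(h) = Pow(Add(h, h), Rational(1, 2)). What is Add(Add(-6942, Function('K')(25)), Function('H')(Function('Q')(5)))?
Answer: Add(Rational(-13829, 2), Mul(5, Pow(2, Rational(1, 2)))) ≈ -6907.4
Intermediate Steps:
Function('K')(h) = Mul(Pow(2, Rational(1, 2)), Pow(h, Rational(1, 2))) (Function('K')(h) = Pow(Mul(2, h), Rational(1, 2)) = Mul(Pow(2, Rational(1, 2)), Pow(h, Rational(1, 2))))
Function('Q')(X) = 3 (Function('Q')(X) = Add(0, 3) = 3)
Function('H')(t) = Mul(Rational(1, 2), Pow(t, -1), Add(162, t)) (Function('H')(t) = Mul(Add(162, t), Pow(Mul(2, t), -1)) = Mul(Add(162, t), Mul(Rational(1, 2), Pow(t, -1))) = Mul(Rational(1, 2), Pow(t, -1), Add(162, t)))
Add(Add(-6942, Function('K')(25)), Function('H')(Function('Q')(5))) = Add(Add(-6942, Mul(Pow(2, Rational(1, 2)), Pow(25, Rational(1, 2)))), Mul(Rational(1, 2), Pow(3, -1), Add(162, 3))) = Add(Add(-6942, Mul(Pow(2, Rational(1, 2)), 5)), Mul(Rational(1, 2), Rational(1, 3), 165)) = Add(Add(-6942, Mul(5, Pow(2, Rational(1, 2)))), Rational(55, 2)) = Add(Rational(-13829, 2), Mul(5, Pow(2, Rational(1, 2))))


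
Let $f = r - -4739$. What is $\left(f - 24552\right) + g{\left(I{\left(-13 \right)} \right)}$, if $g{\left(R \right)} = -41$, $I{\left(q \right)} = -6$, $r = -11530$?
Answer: $-31384$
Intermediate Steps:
$f = -6791$ ($f = -11530 - -4739 = -11530 + 4739 = -6791$)
$\left(f - 24552\right) + g{\left(I{\left(-13 \right)} \right)} = \left(-6791 - 24552\right) - 41 = -31343 - 41 = -31384$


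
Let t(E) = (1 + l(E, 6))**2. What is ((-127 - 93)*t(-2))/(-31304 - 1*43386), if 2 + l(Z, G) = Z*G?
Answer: 338/679 ≈ 0.49779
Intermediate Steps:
l(Z, G) = -2 + G*Z (l(Z, G) = -2 + Z*G = -2 + G*Z)
t(E) = (-1 + 6*E)**2 (t(E) = (1 + (-2 + 6*E))**2 = (-1 + 6*E)**2)
((-127 - 93)*t(-2))/(-31304 - 1*43386) = ((-127 - 93)*(-1 + 6*(-2))**2)/(-31304 - 1*43386) = (-220*(-1 - 12)**2)/(-31304 - 43386) = -220*(-13)**2/(-74690) = -220*169*(-1/74690) = -37180*(-1/74690) = 338/679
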